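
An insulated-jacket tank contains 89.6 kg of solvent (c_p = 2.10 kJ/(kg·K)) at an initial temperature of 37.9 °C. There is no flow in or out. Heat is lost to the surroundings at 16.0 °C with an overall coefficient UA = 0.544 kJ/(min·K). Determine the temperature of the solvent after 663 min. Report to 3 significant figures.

Lumped-capacitance energy balance: M c_p dT/dt = UA(T_amb − T).
dT/dt = (T_ss − T)/τ with T_ss = T_amb = 16.000 °C, τ = M c_p/UA = 89.6·2.10/0.544 = 345.88 min.
Solution: T(t) = T_ss + (T₀ − T_ss) e^(−t/τ).
T(663) = 16.000 + (21.900)·0.14707 = 19.221 °C.

19.2 °C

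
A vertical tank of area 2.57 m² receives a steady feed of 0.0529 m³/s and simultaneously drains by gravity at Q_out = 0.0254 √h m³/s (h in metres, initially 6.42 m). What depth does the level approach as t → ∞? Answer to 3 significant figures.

4.34 m

Level balance: A dh/dt = 0.0529 − 0.0254 √h. Setting dh/dt = 0:
Q_in = 0.0254 √h_ss ⇒ √h_ss = 0.0529/0.0254 = 2.0827.
h_ss = 2.0827² = 4.3375 m. (Since h₀ = 6.42 m > h_ss, the level will fall toward this value.)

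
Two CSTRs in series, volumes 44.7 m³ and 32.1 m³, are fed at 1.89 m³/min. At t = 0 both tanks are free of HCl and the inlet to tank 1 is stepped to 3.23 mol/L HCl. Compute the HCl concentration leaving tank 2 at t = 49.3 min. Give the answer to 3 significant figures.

2.26 mol/L

Time constants: τᵢ = Vᵢ/Q for each well-mixed tank.
τ₁ = 44.7/1.89 = 23.651 min; τ₂ = 32.1/1.89 = 16.984 min.
Tank 1: C₁ = C_in(1 − e^(−t/τ₁)). Tank 2 (τ₁ ≠ τ₂): C₂ = C_in[1 − (τ₁ e^(−t/τ₁) − τ₂ e^(−t/τ₂))/(τ₁ − τ₂)].
At t = 49.3: e^(−t/τ₁) = 0.12437, e^(−t/τ₂) = 0.054874.
C₂ = 3.23·[1 − (23.651·0.12437 − 16.984·0.054874)/(6.6667)] = 3.23·0.69858 = 2.2564 mol/L.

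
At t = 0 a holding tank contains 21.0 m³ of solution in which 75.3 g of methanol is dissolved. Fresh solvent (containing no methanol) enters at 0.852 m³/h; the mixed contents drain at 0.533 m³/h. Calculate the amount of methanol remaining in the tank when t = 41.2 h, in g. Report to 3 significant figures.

Let m(t) be the amount of methanol. Volume: V(t) = V₀ + (Q_in − Q_out) t = 21.0 + 0.31900 t; V(41.2) = 34.143 m³.
Solute balance: dm/dt = 0 − Q_out C = −Q_out m/V(t).
Separate: dm/m = −Q_out dt/V(t) ⇒ ln(m/m₀) = −(Q_out/(Q_in−Q_out)) ln(V/V₀).
m = m₀ (V₀/V)^(Q_out/(Q_in−Q_out)) = 75.3 × (21.0/34.143)^(1.6708) = 33.428 g.

33.4 g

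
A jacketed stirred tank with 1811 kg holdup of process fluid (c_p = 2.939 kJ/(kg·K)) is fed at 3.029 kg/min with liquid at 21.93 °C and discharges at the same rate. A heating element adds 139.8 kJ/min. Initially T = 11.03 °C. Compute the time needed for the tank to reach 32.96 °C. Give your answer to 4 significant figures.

1040 min

Heat balance on the well-mixed liquid: M c_p dT/dt = ṁ c_p (T_in − T) + 139.8.
τ = M/ṁ = 597.887 min; T_ss = T_in + Q̇/(ṁ c_p) = 37.6339 °C.
T(t) = T_ss + (T₀ − T_ss) e^(−t/τ). Set T = 32.96:
e^(−t/τ) = (32.96 − 37.6339)/(11.03 − 37.6339) = 0.175686
t = −597.887 · ln(0.175686) = 1039.76 min.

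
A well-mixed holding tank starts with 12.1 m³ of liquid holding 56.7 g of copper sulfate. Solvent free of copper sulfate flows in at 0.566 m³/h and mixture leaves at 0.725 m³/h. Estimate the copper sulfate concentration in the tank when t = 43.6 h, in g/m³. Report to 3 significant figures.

Let m(t) be the amount of copper sulfate. Volume: V(t) = V₀ + (Q_in − Q_out) t = 12.1 − 0.15900 t; V(43.6) = 5.1676 m³.
No copper sulfate enters, so dm/dt = −Q_out · (m/V).
dm/m = −Q_out dt/(V₀ − 0.15900 t); integrating gives ln(m/m₀) = −(Q_out/(Q_in−Q_out)) ln(V/V₀).
m = m₀ (V₀/V)^(Q_out/(Q_in−Q_out)) = 56.7 × (12.1/5.1676)^(-4.5597) = 1.1716 g.
C = m/V = 1.1716/5.1676 = 0.22672 g/m³.

0.227 g/m³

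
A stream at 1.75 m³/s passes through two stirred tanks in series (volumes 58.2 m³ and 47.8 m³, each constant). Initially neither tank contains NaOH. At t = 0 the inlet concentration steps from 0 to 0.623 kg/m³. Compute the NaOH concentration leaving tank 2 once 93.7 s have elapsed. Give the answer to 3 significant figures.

Each tank obeys Vᵢ dCᵢ/dt = Q(Cᵢ₋₁ − Cᵢ), so τᵢ = Vᵢ/Q.
τ₁ = 58.2/1.75 = 33.257 s; τ₂ = 47.8/1.75 = 27.314 s.
Solving the cascade with C₁(0)=C₂(0)=0 gives C₂(t) = C_in[1 − (τ₁ e^(−t/τ₁) − τ₂ e^(−t/τ₂))/(τ₁ − τ₂)].
At t = 93.7: e^(−t/τ₁) = 0.059759, e^(−t/τ₂) = 0.032373.
C₂ = 0.623·[1 − (33.257·0.059759 − 27.314·0.032373)/(5.9429)] = 0.623·0.81437 = 0.50735 kg/m³.

0.507 kg/m³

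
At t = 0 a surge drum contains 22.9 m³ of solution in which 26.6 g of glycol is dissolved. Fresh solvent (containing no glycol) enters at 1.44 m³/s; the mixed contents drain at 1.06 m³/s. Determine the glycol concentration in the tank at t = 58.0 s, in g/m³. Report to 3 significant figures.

0.0903 g/m³

Let m(t) be the amount of glycol. Volume: V(t) = V₀ + (Q_in − Q_out) t = 22.9 + 0.38000 t; V(58.0) = 44.940 m³.
No glycol enters, so dm/dt = −Q_out · (m/V).
dm/m = −Q_out dt/(V₀ + 0.38000 t); integrating gives ln(m/m₀) = −(Q_out/(Q_in−Q_out)) ln(V/V₀).
m = m₀ (V₀/V)^(Q_out/(Q_in−Q_out)) = 26.6 × (22.9/44.940)^(2.7895) = 4.0563 g.
C = m/V = 4.0563/44.940 = 0.090260 g/m³.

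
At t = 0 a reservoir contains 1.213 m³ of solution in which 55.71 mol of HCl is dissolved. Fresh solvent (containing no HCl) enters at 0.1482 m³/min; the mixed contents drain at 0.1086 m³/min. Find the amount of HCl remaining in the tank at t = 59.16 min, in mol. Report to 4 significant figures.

2.918 mol

Let m(t) be the amount of HCl. Volume: V(t) = V₀ + (Q_in − Q_out) t = 1.213 + 0.0396000 t; V(59.16) = 3.55574 m³.
No HCl enters, so dm/dt = −Q_out · (m/V).
dm/m = −Q_out dt/(V₀ + 0.0396000 t); integrating gives ln(m/m₀) = −(Q_out/(Q_in−Q_out)) ln(V/V₀).
m = m₀ (V₀/V)^(Q_out/(Q_in−Q_out)) = 55.71 × (1.213/3.55574)^(2.74242) = 2.91765 mol.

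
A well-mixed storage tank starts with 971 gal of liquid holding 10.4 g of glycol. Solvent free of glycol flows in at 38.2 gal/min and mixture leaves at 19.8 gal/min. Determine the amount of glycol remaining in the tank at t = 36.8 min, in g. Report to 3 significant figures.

Total volume: dV/dt = Q_in − Q_out = 18.400 gal/min, so V(t) = 971 + 18.400 t and V(36.8) = 1648.1 gal.
No glycol enters, so dm/dt = −Q_out · (m/V).
Separate: dm/m = −Q_out dt/V(t) ⇒ ln(m/m₀) = −(Q_out/(Q_in−Q_out)) ln(V/V₀).
m = m₀ (V₀/V)^(Q_out/(Q_in−Q_out)) = 10.4 × (971/1648.1)^(1.0761) = 5.8855 g.

5.89 g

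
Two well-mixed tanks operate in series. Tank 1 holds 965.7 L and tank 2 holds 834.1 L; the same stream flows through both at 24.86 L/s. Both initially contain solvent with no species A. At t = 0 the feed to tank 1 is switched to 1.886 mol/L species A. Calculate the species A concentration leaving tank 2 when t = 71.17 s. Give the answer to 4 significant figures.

1.104 mol/L

Species balance on tank i: dCᵢ/dt = (Cᵢ₋₁ − Cᵢ)/τᵢ with τᵢ = Vᵢ/Q.
τ₁ = 965.7/24.86 = 38.8455 s; τ₂ = 834.1/24.86 = 33.5519 s.
Tank 1: C₁ = C_in(1 − e^(−t/τ₁)). Tank 2 (τ₁ ≠ τ₂): C₂ = C_in[1 − (τ₁ e^(−t/τ₁) − τ₂ e^(−t/τ₂))/(τ₁ − τ₂)].
At t = 71.17: e^(−t/τ₁) = 0.160073, e^(−t/τ₂) = 0.119889.
C₂ = 1.886·[1 − (38.8455·0.160073 − 33.5519·0.119889)/(5.29364)] = 1.886·0.585236 = 1.10376 mol/L.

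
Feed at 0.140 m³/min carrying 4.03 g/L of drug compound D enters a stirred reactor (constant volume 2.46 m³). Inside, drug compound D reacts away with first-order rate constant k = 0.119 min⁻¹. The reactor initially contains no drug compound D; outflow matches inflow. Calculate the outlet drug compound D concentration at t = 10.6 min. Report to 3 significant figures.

1.10 g/L

V dC/dt = Q(C_in − C) − k V C.
dC/dt = (Q/V) C_in − (Q/V + k) C; effective rate a = Q/V + k = 0.056911 + 0.119 = 0.17591 min⁻¹.
C_ss = Q C_in/(Q + kV) = 1.3038 g/L; C(t) = C_ss + (C₀ − C_ss) e^(−a t).
C(10.6) = 1.3038 + (-1.3038)·e^(−0.17591·10.6) = 1.3038 + (-1.3038)·0.15495 = 1.1018 g/L.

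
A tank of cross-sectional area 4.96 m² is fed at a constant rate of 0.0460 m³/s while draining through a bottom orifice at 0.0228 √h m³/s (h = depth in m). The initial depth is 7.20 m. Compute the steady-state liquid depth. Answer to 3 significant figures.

4.07 m

Level balance: A dh/dt = 0.0460 − 0.0228 √h. Setting dh/dt = 0:
Q_in = 0.0228 √h_ss ⇒ √h_ss = 0.0460/0.0228 = 2.0175.
h_ss = 2.0175² = 4.0705 m. (Since h₀ = 7.20 m > h_ss, the level will fall toward this value.)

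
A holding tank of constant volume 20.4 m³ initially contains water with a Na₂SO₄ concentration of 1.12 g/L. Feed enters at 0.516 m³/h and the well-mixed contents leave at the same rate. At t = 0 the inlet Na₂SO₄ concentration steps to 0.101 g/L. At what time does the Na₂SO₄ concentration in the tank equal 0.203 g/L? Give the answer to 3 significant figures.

91.0 h

Mass balance on the solute (V constant): V dC/dt = Q(C_in − C), so τ = V/Q = 39.535 h.
C(t) = C_in + (C₀ − C_in) e^(−t/τ). Set C = 0.203 and solve for t:
e^(−t/τ) = (C − C_in)/(C₀ − C_in) = (0.203 − 0.101)/(1.12 − 0.101) = 0.10010
t = −τ ln(…) = 39.535 × 2.3016 = 90.994 h.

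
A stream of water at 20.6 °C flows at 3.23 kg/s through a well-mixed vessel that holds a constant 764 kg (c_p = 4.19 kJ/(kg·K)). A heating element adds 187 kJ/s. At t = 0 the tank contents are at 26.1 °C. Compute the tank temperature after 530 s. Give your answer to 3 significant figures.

Heat balance on the well-mixed liquid: M c_p dT/dt = ṁ c_p (T_in − T) + 187.
τ = M/ṁ = 236.53 s; T_ss = T_in + Q̇/(ṁ c_p) = 20.6 + 187/(3.23·4.19) = 34.417 °C.
T approaches T_ss exponentially: T(t) = T_ss + (T₀ − T_ss) e^(−t/τ).
T(530) = 34.417 + (-8.3174)·e^(−530/236.53) = 34.417 + (-8.3174)·0.10638 = 33.533 °C.

33.5 °C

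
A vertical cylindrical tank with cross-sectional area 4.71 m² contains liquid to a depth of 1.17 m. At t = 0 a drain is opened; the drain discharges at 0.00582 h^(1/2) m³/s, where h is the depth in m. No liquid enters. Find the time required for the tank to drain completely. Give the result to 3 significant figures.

Mass balance (ρ constant): A dh/dt = −0.00582 √h.
Separate and integrate: 2(√h − √h₀) = −(0.00582/A) t.
Set h = 0: 2√h₀ = (0.00582/A) t_empty ⇒ t_empty = 2A√h₀/0.00582.
t_empty = 2·4.71·√1.17/0.00582 = 9.4200·1.0817/0.00582 = 1750.7 s.

1750 s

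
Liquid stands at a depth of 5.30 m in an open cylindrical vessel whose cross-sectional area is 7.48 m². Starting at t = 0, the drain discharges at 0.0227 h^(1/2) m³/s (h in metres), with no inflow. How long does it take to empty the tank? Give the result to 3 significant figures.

Accumulation of liquid (constant cross-section A): A dh/dt = −0.0227 √h.
This is separable: 2 d(√h)/dt = −0.0227/A, so √h = √h₀ − (0.0227/(2A)) t.
Tank is empty when √h = 0: t_empty = 2A√h₀/0.0227.
t_empty = 2·7.48·√5.30/0.0227 = 14.960·2.3022/0.0227 = 1517.2 s.

1520 s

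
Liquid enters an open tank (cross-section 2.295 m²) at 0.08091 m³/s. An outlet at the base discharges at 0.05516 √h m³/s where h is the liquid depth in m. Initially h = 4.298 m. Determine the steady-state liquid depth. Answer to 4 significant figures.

Accumulation of liquid (constant cross-section A): A dh/dt = Q_in − 0.05516 √h. At steady state dh/dt = 0:
Q_in = 0.05516 √h_ss ⇒ √h_ss = 0.08091/0.05516 = 1.46682.
h_ss = 1.46682² = 2.15157 m. (Since h₀ = 4.298 m > h_ss, the level will fall toward this value.)

2.152 m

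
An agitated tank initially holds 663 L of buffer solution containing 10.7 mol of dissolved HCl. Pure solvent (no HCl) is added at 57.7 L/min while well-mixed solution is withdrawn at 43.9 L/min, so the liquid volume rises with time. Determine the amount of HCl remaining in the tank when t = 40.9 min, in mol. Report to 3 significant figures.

Total volume: dV/dt = Q_in − Q_out = 13.800 L/min, so V(t) = 663 + 13.800 t and V(40.9) = 1227.4 L.
Species balance (pure solvent in): dm/dt = −Q_out · m/V(t).
dm/m = −Q_out dt/(V₀ + 13.800 t); integrating gives ln(m/m₀) = −(Q_out/(Q_in−Q_out)) ln(V/V₀).
m = m₀ (V₀/V)^(Q_out/(Q_in−Q_out)) = 10.7 × (663/1227.4)^(3.1812) = 1.5083 mol.

1.51 mol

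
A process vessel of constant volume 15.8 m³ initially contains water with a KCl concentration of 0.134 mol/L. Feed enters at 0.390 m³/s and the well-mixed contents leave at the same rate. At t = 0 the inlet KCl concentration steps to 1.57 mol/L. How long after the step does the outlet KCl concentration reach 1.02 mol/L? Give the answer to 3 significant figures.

Species balance on the tank: V dC/dt = Q(C_in − C), so τ = V/Q = 40.513 s.
C(t) = C_in + (C₀ − C_in) e^(−t/τ). Set C = 1.02 and solve for t:
e^(−t/τ) = (C − C_in)/(C₀ − C_in) = (1.02 − 1.57)/(0.134 − 1.57) = 0.38301
t = −τ ln(…) = 40.513 × 0.95970 = 38.880 s.

38.9 s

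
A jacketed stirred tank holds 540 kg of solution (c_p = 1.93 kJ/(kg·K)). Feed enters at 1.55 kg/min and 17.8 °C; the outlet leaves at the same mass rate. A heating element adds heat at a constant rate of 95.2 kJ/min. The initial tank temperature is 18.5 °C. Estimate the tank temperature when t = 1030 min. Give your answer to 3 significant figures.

48.0 °C

M c_p dT/dt = ṁ c_p (T_in − T) + Q̇.
τ = M/ṁ = 348.39 min; T_ss = T_in + Q̇/(ṁ c_p) = 17.8 + 95.2/(1.55·1.93) = 49.623 °C.
This is linear first-order; T(t) = T_ss + (T₀ − T_ss) e^(−t/τ).
T(1030) = 49.623 + (-31.123)·e^(−1030/348.39) = 49.623 + (-31.123)·0.052002 = 48.005 °C.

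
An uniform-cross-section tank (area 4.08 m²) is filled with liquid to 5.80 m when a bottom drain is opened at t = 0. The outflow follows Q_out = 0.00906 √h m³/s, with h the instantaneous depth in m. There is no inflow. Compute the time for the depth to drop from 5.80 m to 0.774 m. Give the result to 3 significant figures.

With no inflow, A dh/dt = −0.00906 √h.
This is separable: 2 d(√h)/dt = −0.00906/A, so √h = √h₀ − (0.00906/(2A)) t.
t = 2A(√h₀ − √h)/0.00906 = 2·4.08·(√5.80 − √0.774)/0.00906
  = 8.1600 × (2.4083 − 0.87977) / 0.00906 = 1376.7 s.

1380 s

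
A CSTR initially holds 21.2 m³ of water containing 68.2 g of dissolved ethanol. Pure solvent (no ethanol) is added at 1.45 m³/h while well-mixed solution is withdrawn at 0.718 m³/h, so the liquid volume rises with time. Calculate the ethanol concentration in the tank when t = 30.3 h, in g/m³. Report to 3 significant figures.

Total volume: dV/dt = Q_in − Q_out = 0.73200 m³/h, so V(t) = 21.2 + 0.73200 t and V(30.3) = 43.380 m³.
No ethanol enters, so dm/dt = −Q_out · (m/V).
Separate: dm/m = −Q_out dt/V(t) ⇒ ln(m/m₀) = −(Q_out/(Q_in−Q_out)) ln(V/V₀).
m = m₀ (V₀/V)^(Q_out/(Q_in−Q_out)) = 68.2 × (21.2/43.380)^(0.98087) = 33.790 g.
C = m/V = 33.790/43.380 = 0.77893 g/m³.

0.779 g/m³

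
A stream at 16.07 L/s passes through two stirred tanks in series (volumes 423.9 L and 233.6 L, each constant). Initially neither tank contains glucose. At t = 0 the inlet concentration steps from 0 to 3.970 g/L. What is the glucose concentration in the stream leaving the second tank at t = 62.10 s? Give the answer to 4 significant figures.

3.198 g/L

Species balance on tank i: dCᵢ/dt = (Cᵢ₋₁ − Cᵢ)/τᵢ with τᵢ = Vᵢ/Q.
τ₁ = 423.9/16.07 = 26.3783 s; τ₂ = 233.6/16.07 = 14.5364 s.
Solving the cascade with C₁(0)=C₂(0)=0 gives C₂(t) = C_in[1 − (τ₁ e^(−t/τ₁) − τ₂ e^(−t/τ₂))/(τ₁ − τ₂)].
At t = 62.10: e^(−t/τ₁) = 0.0949691, e^(−t/τ₂) = 0.0139534.
C₂ = 3.970·[1 − (26.3783·0.0949691 − 14.5364·0.0139534)/(11.8419)] = 3.970·0.805581 = 3.19816 g/L.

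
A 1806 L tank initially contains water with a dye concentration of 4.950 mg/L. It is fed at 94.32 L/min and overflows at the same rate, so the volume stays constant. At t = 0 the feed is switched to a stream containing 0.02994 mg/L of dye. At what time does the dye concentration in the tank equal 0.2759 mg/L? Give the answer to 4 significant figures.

57.36 min

Transient balance on the dissolved component: V dC/dt = Q(C_in − C), so τ = V/Q = 19.1476 min.
C(t) = C_in + (C₀ − C_in) e^(−t/τ). Set C = 0.2759 and solve for t:
e^(−t/τ) = (C − C_in)/(C₀ − C_in) = (0.2759 − 0.02994)/(4.950 − 0.02994) = 0.0499913
t = −τ ln(…) = 19.1476 × 2.99591 = 57.3644 min.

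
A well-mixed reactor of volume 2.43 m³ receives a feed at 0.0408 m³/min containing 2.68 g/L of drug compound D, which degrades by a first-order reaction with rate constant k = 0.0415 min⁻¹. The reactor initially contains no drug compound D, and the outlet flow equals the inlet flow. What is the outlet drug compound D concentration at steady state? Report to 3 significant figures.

0.772 g/L

Species balance: V dC/dt = Q C_in − Q C − k V C.
Steady state (dC/dt = 0): C_ss = Q C_in/(Q + kV) = C_in/(1 + kV/Q).
C_ss = 0.0408·2.68/(0.0408 + 0.0415·2.43) = 0.10934/0.14165 = 0.77196 g/L.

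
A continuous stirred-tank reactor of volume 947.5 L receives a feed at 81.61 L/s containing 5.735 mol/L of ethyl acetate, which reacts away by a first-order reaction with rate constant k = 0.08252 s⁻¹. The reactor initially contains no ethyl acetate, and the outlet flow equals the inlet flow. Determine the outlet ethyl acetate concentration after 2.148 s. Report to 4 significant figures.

0.8901 mol/L

Accumulation = in − out − consumed: V dC/dt = Q C_in − Q C − k V C.
This is linear with rate a = Q/V + k = 0.168652 s⁻¹.
C_ss = Q C_in/(Q + kV) = 2.92891 mol/L; C(t) = C_ss + (C₀ − C_ss) e^(−a t).
C(2.148) = 2.92891 + (-2.92891)·e^(−0.168652·2.148) = 2.92891 + (-2.92891)·0.696098 = 0.890101 mol/L.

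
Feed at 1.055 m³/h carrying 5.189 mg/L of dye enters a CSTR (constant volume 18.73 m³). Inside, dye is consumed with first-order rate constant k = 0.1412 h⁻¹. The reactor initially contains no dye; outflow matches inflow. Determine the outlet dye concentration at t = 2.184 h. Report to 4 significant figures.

0.5185 mg/L

Accumulation = in − out − consumed: V dC/dt = Q C_in − Q C − k V C.
This is linear with rate a = Q/V + k = 0.197527 h⁻¹.
C_ss = Q C_in/(Q + kV) = 1.47970 mg/L; C(t) = C_ss + (C₀ − C_ss) e^(−a t).
C(2.184) = 1.47970 + (-1.47970)·e^(−0.197527·2.184) = 1.47970 + (-1.47970)·0.649600 = 0.518485 mg/L.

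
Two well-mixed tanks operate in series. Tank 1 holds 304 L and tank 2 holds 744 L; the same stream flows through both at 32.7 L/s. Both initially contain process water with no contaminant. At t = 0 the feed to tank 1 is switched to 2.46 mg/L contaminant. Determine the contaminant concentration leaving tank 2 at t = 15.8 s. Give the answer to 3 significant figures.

Species balance on tank i: dCᵢ/dt = (Cᵢ₋₁ − Cᵢ)/τᵢ with τᵢ = Vᵢ/Q.
τ₁ = 304/32.7 = 9.2966 s; τ₂ = 744/32.7 = 22.752 s.
Tank 1: C₁ = C_in(1 − e^(−t/τ₁)). Tank 2 (τ₁ ≠ τ₂): C₂ = C_in[1 − (τ₁ e^(−t/τ₁) − τ₂ e^(−t/τ₂))/(τ₁ − τ₂)].
At t = 15.8: e^(−t/τ₁) = 0.18277, e^(−t/τ₂) = 0.49936.
C₂ = 2.46·[1 − (9.2966·0.18277 − 22.752·0.49936)/(-13.456)] = 2.46·0.28191 = 0.69350 mg/L.

0.693 mg/L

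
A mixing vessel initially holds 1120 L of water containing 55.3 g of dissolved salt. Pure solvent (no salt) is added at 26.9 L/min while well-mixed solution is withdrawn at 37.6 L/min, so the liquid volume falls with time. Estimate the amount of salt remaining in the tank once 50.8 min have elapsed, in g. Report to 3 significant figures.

Total volume: dV/dt = Q_in − Q_out = -10.700 L/min, so V(t) = 1120 − 10.700 t and V(50.8) = 576.44 L.
Solute balance: dm/dt = 0 − Q_out C = −Q_out m/V(t).
Separate: dm/m = −Q_out dt/V(t) ⇒ ln(m/m₀) = −(Q_out/(Q_in−Q_out)) ln(V/V₀).
m = m₀ (V₀/V)^(Q_out/(Q_in−Q_out)) = 55.3 × (1120/576.44)^(-3.5140) = 5.3587 g.

5.36 g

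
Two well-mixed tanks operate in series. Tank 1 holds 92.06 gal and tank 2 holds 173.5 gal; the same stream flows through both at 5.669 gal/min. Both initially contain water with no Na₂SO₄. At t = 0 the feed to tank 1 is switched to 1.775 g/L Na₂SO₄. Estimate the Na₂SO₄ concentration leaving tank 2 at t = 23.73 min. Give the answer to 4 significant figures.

Time constants: τᵢ = Vᵢ/Q for each well-mixed tank.
τ₁ = 92.06/5.669 = 16.2392 min; τ₂ = 173.5/5.669 = 30.6050 min.
Solving the cascade with C₁(0)=C₂(0)=0 gives C₂(t) = C_in[1 − (τ₁ e^(−t/τ₁) − τ₂ e^(−t/τ₂))/(τ₁ − τ₂)].
At t = 23.73: e^(−t/τ₁) = 0.231939, e^(−t/τ₂) = 0.460537.
C₂ = 1.775·[1 − (16.2392·0.231939 − 30.6050·0.460537)/(-14.3658)] = 1.775·0.281056 = 0.498874 g/L.

0.4989 g/L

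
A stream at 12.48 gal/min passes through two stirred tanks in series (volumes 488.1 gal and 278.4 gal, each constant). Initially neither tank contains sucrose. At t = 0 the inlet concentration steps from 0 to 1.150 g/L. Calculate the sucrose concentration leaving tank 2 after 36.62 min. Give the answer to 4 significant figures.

Each tank obeys Vᵢ dCᵢ/dt = Q(Cᵢ₋₁ − Cᵢ), so τᵢ = Vᵢ/Q.
τ₁ = 488.1/12.48 = 39.1106 min; τ₂ = 278.4/12.48 = 22.3077 min.
Tank 1: C₁ = C_in(1 − e^(−t/τ₁)). Tank 2 (τ₁ ≠ τ₂): C₂ = C_in[1 − (τ₁ e^(−t/τ₁) − τ₂ e^(−t/τ₂))/(τ₁ − τ₂)].
At t = 36.62: e^(−t/τ₁) = 0.392068, e^(−t/τ₂) = 0.193673.
C₂ = 1.150·[1 − (39.1106·0.392068 − 22.3077·0.193673)/(16.8029)] = 1.150·0.344540 = 0.396221 g/L.

0.3962 g/L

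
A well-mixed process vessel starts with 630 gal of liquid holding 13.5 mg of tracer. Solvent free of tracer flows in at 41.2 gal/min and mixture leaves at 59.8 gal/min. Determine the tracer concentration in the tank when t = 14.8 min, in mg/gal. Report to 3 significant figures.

Total volume: dV/dt = Q_in − Q_out = -18.600 gal/min, so V(t) = 630 − 18.600 t and V(14.8) = 354.72 gal.
Solute balance: dm/dt = 0 − Q_out C = −Q_out m/V(t).
dm/m = −Q_out dt/(V₀ − 18.600 t); integrating gives ln(m/m₀) = −(Q_out/(Q_in−Q_out)) ln(V/V₀).
m = m₀ (V₀/V)^(Q_out/(Q_in−Q_out)) = 13.5 × (630/354.72)^(-3.2151) = 2.1297 mg.
C = m/V = 2.1297/354.72 = 0.0060040 mg/gal.

0.00600 mg/gal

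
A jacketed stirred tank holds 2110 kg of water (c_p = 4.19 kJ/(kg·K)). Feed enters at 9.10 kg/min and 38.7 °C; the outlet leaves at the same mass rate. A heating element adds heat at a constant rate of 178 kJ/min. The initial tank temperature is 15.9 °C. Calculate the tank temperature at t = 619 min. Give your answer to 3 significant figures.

41.5 °C

Unsteady energy balance on the tank contents: M c_p dT/dt = ṁ c_p (T_in − T) + 178.
τ = M/ṁ = 231.87 min; T_ss = T_in + Q̇/(ṁ c_p) = 38.7 + 178/(9.10·4.19) = 43.368 °C.
Solution: T(t) = T_ss + (T₀ − T_ss) e^(−t/τ).
T(619) = 43.368 + (-27.468)·e^(−619/231.87) = 43.368 + (-27.468)·0.069278 = 41.465 °C.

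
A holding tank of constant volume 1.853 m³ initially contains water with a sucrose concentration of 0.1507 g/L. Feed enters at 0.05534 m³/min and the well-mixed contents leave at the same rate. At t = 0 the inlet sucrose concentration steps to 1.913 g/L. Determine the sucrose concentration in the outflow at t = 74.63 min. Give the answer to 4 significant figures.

1.723 g/L

Species balance on the tank: V dC/dt = Q(C_in − C).
Rewrite as dC/dt + C/τ = C_in/τ, τ = V/Q = 33.4839 min.
This is linear first-order; C(t) = C_in + (C₀ − C_in) e^(−t/τ).
C(74.63) = 1.913 + (0.1507 − 1.913)·e^(−74.63/33.4839) = 1.913 + (-1.76230)·0.107654 = 1.72328 g/L.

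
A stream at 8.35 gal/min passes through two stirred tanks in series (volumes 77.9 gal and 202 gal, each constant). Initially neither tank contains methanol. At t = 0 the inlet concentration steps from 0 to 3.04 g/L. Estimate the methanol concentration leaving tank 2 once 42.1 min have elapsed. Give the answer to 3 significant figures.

2.19 g/L

Species balance on tank i: dCᵢ/dt = (Cᵢ₋₁ − Cᵢ)/τᵢ with τᵢ = Vᵢ/Q.
τ₁ = 77.9/8.35 = 9.3293 min; τ₂ = 202/8.35 = 24.192 min.
Solving the cascade with C₁(0)=C₂(0)=0 gives C₂(t) = C_in[1 − (τ₁ e^(−t/τ₁) − τ₂ e^(−t/τ₂))/(τ₁ − τ₂)].
At t = 42.1: e^(−t/τ₁) = 0.010969, e^(−t/τ₂) = 0.17547.
C₂ = 3.04·[1 − (9.3293·0.010969 − 24.192·0.17547)/(-14.862)] = 3.04·0.72127 = 2.1926 g/L.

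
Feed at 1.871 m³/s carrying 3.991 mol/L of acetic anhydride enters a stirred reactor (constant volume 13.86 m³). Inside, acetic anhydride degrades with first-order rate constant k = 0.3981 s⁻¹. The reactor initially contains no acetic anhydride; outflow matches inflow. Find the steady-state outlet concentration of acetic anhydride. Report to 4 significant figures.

1.011 mol/L

Species balance: V dC/dt = Q C_in − Q C − k V C.
At steady state: 0 = Q C_in − (Q + kV) C_ss, so C_ss = Q C_in/(Q + kV).
C_ss = 1.871·3.991/(1.871 + 0.3981·13.86) = 7.46716/7.38867 = 1.01062 mol/L.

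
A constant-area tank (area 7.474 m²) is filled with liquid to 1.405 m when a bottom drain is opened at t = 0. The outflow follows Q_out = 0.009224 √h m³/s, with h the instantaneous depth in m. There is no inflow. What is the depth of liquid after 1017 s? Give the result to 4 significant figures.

Accumulation of liquid (constant cross-section A): A dh/dt = −0.009224 √h.
This is separable: 2 d(√h)/dt = −0.009224/A, so √h = √h₀ − (0.009224/(2A)) t.
√h = √1.405 − 0.009224·1017/(2·7.474) = 1.18533 − 0.627563 = 0.557764.
h = 0.557764² = 0.311101 m.

0.3111 m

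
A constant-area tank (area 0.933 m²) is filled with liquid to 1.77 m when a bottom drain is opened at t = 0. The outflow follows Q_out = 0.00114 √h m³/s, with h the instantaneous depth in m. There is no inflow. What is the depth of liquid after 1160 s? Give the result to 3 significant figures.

Mass balance (ρ constant): A dh/dt = −0.00114 √h.
∫ h^(−1/2) dh = −(0.00114/A) ∫ dt, giving 2√h = 2√h₀ − (0.00114/A) t.
√h = √1.77 − 0.00114·1160/(2·0.933) = 1.3304 − 0.70868 = 0.62173.
h = 0.62173² = 0.38655 m.

0.387 m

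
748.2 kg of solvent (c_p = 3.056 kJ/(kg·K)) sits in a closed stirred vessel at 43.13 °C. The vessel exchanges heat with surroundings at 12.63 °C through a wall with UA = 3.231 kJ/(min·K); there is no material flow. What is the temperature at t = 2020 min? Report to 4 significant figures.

Lumped-capacitance energy balance: M c_p dT/dt = UA(T_amb − T).
dT/dt = (T_ss − T)/τ with T_ss = T_amb = 12.6300 °C, τ = M c_p/UA = 748.2·3.056/3.231 = 707.675 min.
Integrating: T(t) = T_ss + (T₀ − T_ss) e^(−t/τ).
T(2020) = 12.6300 + (30.5000)·0.0575894 = 14.3865 °C.

14.39 °C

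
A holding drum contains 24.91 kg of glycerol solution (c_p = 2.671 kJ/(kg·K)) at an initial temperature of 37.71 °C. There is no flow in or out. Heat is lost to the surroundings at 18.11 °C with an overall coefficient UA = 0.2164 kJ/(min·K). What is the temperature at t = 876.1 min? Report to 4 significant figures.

M c_p dT/dt = −UA(T − T_amb).
dT/dt = (T_ss − T)/τ with T_ss = T_amb = 18.1100 °C, τ = M c_p/UA = 24.91·2.671/0.2164 = 307.461 min.
This is linear first-order; T(t) = T_ss + (T₀ − T_ss) e^(−t/τ).
T(876.1) = 18.1100 + (19.6000)·0.0578753 = 19.2444 °C.

19.24 °C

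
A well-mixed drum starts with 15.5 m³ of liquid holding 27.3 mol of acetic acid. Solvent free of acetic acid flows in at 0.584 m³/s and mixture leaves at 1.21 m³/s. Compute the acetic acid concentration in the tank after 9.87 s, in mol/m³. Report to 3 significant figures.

Total volume: dV/dt = Q_in − Q_out = -0.62600 m³/s, so V(t) = 15.5 − 0.62600 t and V(9.87) = 9.3214 m³.
Species balance (pure solvent in): dm/dt = −Q_out · m/V(t).
dm/m = −Q_out dt/(V₀ − 0.62600 t); integrating gives ln(m/m₀) = −(Q_out/(Q_in−Q_out)) ln(V/V₀).
m = m₀ (V₀/V)^(Q_out/(Q_in−Q_out)) = 27.3 × (15.5/9.3214)^(-1.9329) = 10.216 mol.
C = m/V = 10.216/9.3214 = 1.0960 mol/m³.

1.10 mol/m³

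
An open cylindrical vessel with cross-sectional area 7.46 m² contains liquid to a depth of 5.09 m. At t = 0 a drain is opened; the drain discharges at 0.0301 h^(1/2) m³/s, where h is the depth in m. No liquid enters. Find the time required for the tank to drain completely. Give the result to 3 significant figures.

1120 s

Volume balance on the tank: A dh/dt = −0.0301 √h.
This is separable: 2 d(√h)/dt = −0.0301/A, so √h = √h₀ − (0.0301/(2A)) t.
Set h = 0: 2√h₀ = (0.0301/A) t_empty ⇒ t_empty = 2A√h₀/0.0301.
t_empty = 2·7.46·√5.09/0.0301 = 14.920·2.2561/0.0301 = 1118.3 s.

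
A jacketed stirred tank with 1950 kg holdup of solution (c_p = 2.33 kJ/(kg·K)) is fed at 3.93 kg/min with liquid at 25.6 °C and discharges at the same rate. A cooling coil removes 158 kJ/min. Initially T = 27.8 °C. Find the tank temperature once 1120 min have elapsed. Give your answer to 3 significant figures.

M c_p dT/dt = ṁ c_p (T_in − T) − Q̇.
Rearrange: dT/dt = (T_ss − T)/τ with τ = M/ṁ = 496.18 min and T_ss = T_in − Q̇/(ṁ c_p) = 8.3453 °C.
Integrating: T(t) = T_ss + (T₀ − T_ss) e^(−t/τ).
T(1120) = 8.3453 + (19.455)·e^(−1120/496.18) = 8.3453 + (19.455)·0.10464 = 10.381 °C.

10.4 °C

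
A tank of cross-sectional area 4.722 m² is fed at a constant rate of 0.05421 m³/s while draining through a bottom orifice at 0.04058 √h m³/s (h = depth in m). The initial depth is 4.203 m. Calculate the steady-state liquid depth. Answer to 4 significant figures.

A dh/dt = Q_in − 0.04058 √h. Steady state requires inflow = outflow:
Q_in = 0.04058 √h_ss ⇒ √h_ss = 0.05421/0.04058 = 1.33588.
h_ss = 1.33588² = 1.78457 m. (Since h₀ = 4.203 m > h_ss, the level will fall toward this value.)

1.785 m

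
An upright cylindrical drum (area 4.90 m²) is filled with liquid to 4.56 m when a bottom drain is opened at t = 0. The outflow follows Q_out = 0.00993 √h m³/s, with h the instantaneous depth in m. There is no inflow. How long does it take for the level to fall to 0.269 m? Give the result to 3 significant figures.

A dh/dt = −Q_out = −0.00993 √h.
This is separable: 2 d(√h)/dt = −0.00993/A, so √h = √h₀ − (0.00993/(2A)) t.
t = 2A(√h₀ − √h)/0.00993 = 2·4.90·(√4.56 − √0.269)/0.00993
  = 9.8000 × (2.1354 − 0.51865) / 0.00993 = 1595.6 s.

1600 s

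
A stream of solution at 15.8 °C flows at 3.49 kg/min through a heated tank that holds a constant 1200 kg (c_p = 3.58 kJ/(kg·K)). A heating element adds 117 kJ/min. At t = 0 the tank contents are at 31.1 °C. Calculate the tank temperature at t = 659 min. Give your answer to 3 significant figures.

26.0 °C

M c_p dT/dt = ṁ c_p (T_in − T) + Q̇.
τ = M/ṁ = 343.84 min; T_ss = T_in + Q̇/(ṁ c_p) = 15.8 + 117/(3.49·3.58) = 25.164 °C.
Solution: T(t) = T_ss + (T₀ − T_ss) e^(−t/τ).
T(659) = 25.164 + (5.9357)·e^(−659/343.84) = 25.164 + (5.9357)·0.14711 = 26.038 °C.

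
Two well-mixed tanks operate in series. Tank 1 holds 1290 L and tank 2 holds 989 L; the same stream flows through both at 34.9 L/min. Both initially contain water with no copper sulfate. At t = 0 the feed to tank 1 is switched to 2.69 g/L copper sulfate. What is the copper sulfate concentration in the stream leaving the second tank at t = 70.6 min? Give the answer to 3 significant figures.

1.71 g/L

Species balance on tank i: dCᵢ/dt = (Cᵢ₋₁ − Cᵢ)/τᵢ with τᵢ = Vᵢ/Q.
τ₁ = 1290/34.9 = 36.963 min; τ₂ = 989/34.9 = 28.338 min.
Solving the cascade with C₁(0)=C₂(0)=0 gives C₂(t) = C_in[1 − (τ₁ e^(−t/τ₁) − τ₂ e^(−t/τ₂))/(τ₁ − τ₂)].
At t = 70.6: e^(−t/τ₁) = 0.14808, e^(−t/τ₂) = 0.082799.
C₂ = 2.69·[1 − (36.963·0.14808 − 28.338·0.082799)/(8.6246)] = 2.69·0.63744 = 1.7147 g/L.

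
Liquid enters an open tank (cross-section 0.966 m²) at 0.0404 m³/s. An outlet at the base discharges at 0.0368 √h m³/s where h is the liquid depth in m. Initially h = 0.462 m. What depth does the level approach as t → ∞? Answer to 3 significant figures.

1.21 m

Mass balance (ρ constant): A dh/dt = Q_in − 0.0368 √h. At steady state dh/dt = 0:
Q_in = 0.0368 √h_ss ⇒ √h_ss = 0.0404/0.0368 = 1.0978.
h_ss = 1.0978² = 1.2052 m. (Since h₀ = 0.462 m < h_ss, the level will rise toward this value.)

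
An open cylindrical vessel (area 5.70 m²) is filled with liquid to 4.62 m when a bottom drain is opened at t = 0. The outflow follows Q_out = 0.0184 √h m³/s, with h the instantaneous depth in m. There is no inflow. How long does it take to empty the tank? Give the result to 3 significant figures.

1330 s

With no inflow, A dh/dt = −0.0184 √h.
Separate and integrate: 2(√h − √h₀) = −(0.0184/A) t.
Set h = 0: 2√h₀ = (0.0184/A) t_empty ⇒ t_empty = 2A√h₀/0.0184.
t_empty = 2·5.70·√4.62/0.0184 = 11.400·2.1494/0.0184 = 1331.7 s.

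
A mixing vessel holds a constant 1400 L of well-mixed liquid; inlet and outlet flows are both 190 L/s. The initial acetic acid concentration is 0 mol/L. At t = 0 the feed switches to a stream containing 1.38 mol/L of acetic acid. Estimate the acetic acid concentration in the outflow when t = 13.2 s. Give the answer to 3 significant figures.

1.15 mol/L

Mass balance on the solute (V constant): V dC/dt = Q(C_in − C).
Rewrite as dC/dt + C/τ = C_in/τ, τ = V/Q = 7.3684 s.
This is linear first-order; C(t) = C_in + (C₀ − C_in) e^(−t/τ).
C(13.2) = 1.38 + (0 − 1.38)·e^(−13.2/7.3684) = 1.38 + (-1.3800)·0.16672 = 1.1499 mol/L.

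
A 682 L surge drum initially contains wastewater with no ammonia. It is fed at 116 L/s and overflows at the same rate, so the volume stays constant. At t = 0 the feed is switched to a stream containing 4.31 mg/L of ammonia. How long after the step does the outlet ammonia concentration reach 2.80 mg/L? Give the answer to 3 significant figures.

Species balance: V dC/dt = Q(C_in − C) ⇒ τ = V/Q = 5.8793 s.
C(t) = C_in + (C₀ − C_in) e^(−t/τ). Set C = 2.80 and solve for t:
e^(−t/τ) = (C − C_in)/(C₀ − C_in) = (2.80 − 4.31)/(0 − 4.31) = 0.35035
t = −τ ln(…) = 5.8793 × 1.0488 = 6.1664 s.

6.17 s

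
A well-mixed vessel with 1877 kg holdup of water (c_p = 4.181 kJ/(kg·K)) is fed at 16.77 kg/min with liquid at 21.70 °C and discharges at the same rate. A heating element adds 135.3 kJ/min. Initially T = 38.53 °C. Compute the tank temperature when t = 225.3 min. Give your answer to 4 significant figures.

25.62 °C

M c_p dT/dt = ṁ c_p (T_in − T) + Q̇.
τ = M/ṁ = 111.926 min; T_ss = T_in + Q̇/(ṁ c_p) = 21.70 + 135.3/(16.77·4.181) = 23.6297 °C.
T approaches T_ss exponentially: T(t) = T_ss + (T₀ − T_ss) e^(−t/τ).
T(225.3) = 23.6297 + (14.9003)·e^(−225.3/111.926) = 23.6297 + (14.9003)·0.133596 = 25.6203 °C.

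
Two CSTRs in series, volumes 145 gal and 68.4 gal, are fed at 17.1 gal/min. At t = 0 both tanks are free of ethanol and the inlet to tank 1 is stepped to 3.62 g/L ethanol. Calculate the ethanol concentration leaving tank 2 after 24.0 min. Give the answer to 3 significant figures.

Species balance on tank i: dCᵢ/dt = (Cᵢ₋₁ − Cᵢ)/τᵢ with τᵢ = Vᵢ/Q.
τ₁ = 145/17.1 = 8.4795 min; τ₂ = 68.4/17.1 = 4.0000 min.
Solving the cascade with C₁(0)=C₂(0)=0 gives C₂(t) = C_in[1 − (τ₁ e^(−t/τ₁) − τ₂ e^(−t/τ₂))/(τ₁ − τ₂)].
At t = 24.0: e^(−t/τ₁) = 0.058993, e^(−t/τ₂) = 0.0024788.
C₂ = 3.62·[1 − (8.4795·0.058993 − 4.0000·0.0024788)/(4.4795)] = 3.62·0.89054 = 3.2238 g/L.

3.22 g/L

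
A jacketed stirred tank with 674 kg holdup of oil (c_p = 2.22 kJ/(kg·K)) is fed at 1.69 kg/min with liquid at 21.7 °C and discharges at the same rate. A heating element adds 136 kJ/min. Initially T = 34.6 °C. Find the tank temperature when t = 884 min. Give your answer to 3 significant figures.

55.4 °C

Energy balance: M c_p dT/dt = ṁ c_p (T_in − T) + 136.
Rearrange: dT/dt = (T_ss − T)/τ with τ = M/ṁ = 398.82 min and T_ss = T_in + Q̇/(ṁ c_p) = 57.949 °C.
Solution: T(t) = T_ss + (T₀ − T_ss) e^(−t/τ).
T(884) = 57.949 + (-23.349)·e^(−884/398.82) = 57.949 + (-23.349)·0.10898 = 55.405 °C.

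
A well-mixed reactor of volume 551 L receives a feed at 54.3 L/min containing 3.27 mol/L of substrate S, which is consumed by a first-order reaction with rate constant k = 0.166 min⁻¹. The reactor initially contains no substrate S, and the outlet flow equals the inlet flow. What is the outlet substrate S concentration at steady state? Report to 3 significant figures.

1.22 mol/L

V dC/dt = Q(C_in − C) − k V C.
Steady state (dC/dt = 0): C_ss = Q C_in/(Q + kV) = C_in/(1 + kV/Q).
C_ss = 54.3·3.27/(54.3 + 0.166·551) = 177.56/145.77 = 1.2181 mol/L.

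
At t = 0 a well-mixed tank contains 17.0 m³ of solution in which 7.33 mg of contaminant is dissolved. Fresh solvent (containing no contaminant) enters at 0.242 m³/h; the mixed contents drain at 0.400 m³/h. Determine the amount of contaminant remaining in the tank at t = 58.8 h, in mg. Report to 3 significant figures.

Let m(t) be the amount of contaminant. Volume: V(t) = V₀ + (Q_in − Q_out) t = 17.0 − 0.15800 t; V(58.8) = 7.7096 m³.
Species balance (pure solvent in): dm/dt = −Q_out · m/V(t).
dm/m = −Q_out dt/(V₀ − 0.15800 t); integrating gives ln(m/m₀) = −(Q_out/(Q_in−Q_out)) ln(V/V₀).
m = m₀ (V₀/V)^(Q_out/(Q_in−Q_out)) = 7.33 × (17.0/7.7096)^(-2.5316) = 0.99013 mg.

0.990 mg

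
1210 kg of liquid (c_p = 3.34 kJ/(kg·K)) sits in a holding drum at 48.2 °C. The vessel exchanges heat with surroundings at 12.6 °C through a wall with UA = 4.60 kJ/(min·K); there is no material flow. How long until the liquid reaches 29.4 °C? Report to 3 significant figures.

660 min

M c_p dT/dt = −UA(T − T_amb).
τ = M c_p/UA = 878.57 min; T_ss = T_amb = 12.600 °C.
T(t) = T_ss + (T₀ − T_ss)e^(−t/τ); set T = 29.4:
t = −τ ln[(T − T_ss)/(T₀ − T_ss)] = −878.57 · ln(0.47191) = 659.77 min.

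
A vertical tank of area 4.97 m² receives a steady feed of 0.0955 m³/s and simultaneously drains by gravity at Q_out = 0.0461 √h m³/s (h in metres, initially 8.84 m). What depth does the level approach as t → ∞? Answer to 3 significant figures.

4.29 m

Level balance: A dh/dt = 0.0955 − 0.0461 √h. Setting dh/dt = 0:
Q_in = 0.0461 √h_ss ⇒ √h_ss = 0.0955/0.0461 = 2.0716.
h_ss = 2.0716² = 4.2915 m. (Since h₀ = 8.84 m > h_ss, the level will fall toward this value.)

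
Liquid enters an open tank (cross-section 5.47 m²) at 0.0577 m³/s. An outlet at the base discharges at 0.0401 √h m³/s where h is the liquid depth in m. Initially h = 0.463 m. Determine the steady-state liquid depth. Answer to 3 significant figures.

Level balance: A dh/dt = 0.0577 − 0.0401 √h. Setting dh/dt = 0:
Q_in = 0.0401 √h_ss ⇒ √h_ss = 0.0577/0.0401 = 1.4389.
h_ss = 1.4389² = 2.0704 m. (Since h₀ = 0.463 m < h_ss, the level will rise toward this value.)

2.07 m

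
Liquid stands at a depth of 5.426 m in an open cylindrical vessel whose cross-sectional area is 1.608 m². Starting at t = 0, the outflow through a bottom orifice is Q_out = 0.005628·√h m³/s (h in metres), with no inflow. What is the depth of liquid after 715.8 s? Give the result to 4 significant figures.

A dh/dt = −Q_out = −0.005628 √h.
Separate and integrate: 2(√h − √h₀) = −(0.005628/A) t.
√h = √5.426 − 0.005628·715.8/(2·1.608) = 2.32938 − 1.25265 = 1.07673.
h = 1.07673² = 1.15934 m.

1.159 m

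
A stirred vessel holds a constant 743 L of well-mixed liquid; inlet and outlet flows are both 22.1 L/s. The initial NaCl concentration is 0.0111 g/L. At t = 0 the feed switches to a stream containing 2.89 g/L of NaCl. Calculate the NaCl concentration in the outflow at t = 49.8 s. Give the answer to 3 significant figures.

Transient balance on the dissolved component: V dC/dt = Q(C_in − C).
Rewrite as dC/dt + C/τ = C_in/τ, τ = V/Q = 33.620 s.
This is linear first-order; C(t) = C_in + (C₀ − C_in) e^(−t/τ).
C(49.8) = 2.89 + (0.0111 − 2.89)·e^(−49.8/33.620) = 2.89 + (-2.8789)·0.22735 = 2.2355 g/L.

2.24 g/L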